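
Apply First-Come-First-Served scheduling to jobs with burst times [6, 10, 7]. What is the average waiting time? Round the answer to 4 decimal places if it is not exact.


FCFS order (as given): [6, 10, 7]
Waiting times:
  Job 1: wait = 0
  Job 2: wait = 6
  Job 3: wait = 16
Sum of waiting times = 22
Average waiting time = 22/3 = 7.3333

7.3333


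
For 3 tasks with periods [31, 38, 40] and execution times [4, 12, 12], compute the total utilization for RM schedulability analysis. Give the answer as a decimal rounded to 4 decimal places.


Compute individual utilizations (exact fractions):
  Task 1: C/T = 4/31 (approx. 0.129)
  Task 2: C/T = 12/38 = 6/19 (approx. 0.3158)
  Task 3: C/T = 12/40 = 3/10 (approx. 0.3)
Total utilization U = 4/31 + 6/19 + 3/10 = 4387/5890
Rounded to 4 decimal places: U = 0.7448
RM (Liu & Layland) bound for 3 tasks = 0.779763; compare with U = 4387/5890 (approx. 0.744822)
U <= bound, so schedulable by RM sufficient condition.

0.7448


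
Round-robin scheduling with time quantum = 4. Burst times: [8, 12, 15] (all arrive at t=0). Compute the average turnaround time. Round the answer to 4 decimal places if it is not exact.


Time quantum = 4
Execution trace:
  J1 runs 4 units, time = 4
  J2 runs 4 units, time = 8
  J3 runs 4 units, time = 12
  J1 runs 4 units, time = 16
  J2 runs 4 units, time = 20
  J3 runs 4 units, time = 24
  J2 runs 4 units, time = 28
  J3 runs 4 units, time = 32
  J3 runs 3 units, time = 35
Finish times: [16, 28, 35]
Average turnaround = 79/3 = 26.3333

26.3333


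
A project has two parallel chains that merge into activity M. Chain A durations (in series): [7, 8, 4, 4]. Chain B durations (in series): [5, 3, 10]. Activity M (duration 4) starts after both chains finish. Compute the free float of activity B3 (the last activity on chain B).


ES(B3) = sum of predecessors on chain B = 8
EF(B3) = ES + duration = 8 + 10 = 18
Successor of B3 is M. ES(M) = max(sum(A), sum(B)) = max(23, 18) = 23
Free float = ES(successor) - EF(current) = 23 - 18 = 5

5


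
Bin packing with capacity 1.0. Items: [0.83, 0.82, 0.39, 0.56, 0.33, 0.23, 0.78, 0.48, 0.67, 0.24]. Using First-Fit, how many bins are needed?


Place items sequentially using First-Fit:
  Item 0.83 -> new Bin 1
  Item 0.82 -> new Bin 2
  Item 0.39 -> new Bin 3
  Item 0.56 -> Bin 3 (now 0.95)
  Item 0.33 -> new Bin 4
  Item 0.23 -> Bin 4 (now 0.56)
  Item 0.78 -> new Bin 5
  Item 0.48 -> new Bin 6
  Item 0.67 -> new Bin 7
  Item 0.24 -> Bin 4 (now 0.8)
Total bins used = 7

7


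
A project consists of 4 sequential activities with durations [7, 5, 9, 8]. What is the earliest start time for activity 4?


Activity 4 starts after activities 1 through 3 complete.
Predecessor durations: [7, 5, 9]
ES = 7 + 5 + 9 = 21

21


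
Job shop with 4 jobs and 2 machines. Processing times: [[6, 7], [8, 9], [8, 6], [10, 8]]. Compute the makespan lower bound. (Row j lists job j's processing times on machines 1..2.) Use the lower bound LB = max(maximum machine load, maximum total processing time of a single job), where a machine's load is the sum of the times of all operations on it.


Machine loads:
  Machine 1: 6 + 8 + 8 + 10 = 32
  Machine 2: 7 + 9 + 6 + 8 = 30
Max machine load = 32
Job totals:
  Job 1: 13
  Job 2: 17
  Job 3: 14
  Job 4: 18
Max job total = 18
Lower bound = max(32, 18) = 32

32


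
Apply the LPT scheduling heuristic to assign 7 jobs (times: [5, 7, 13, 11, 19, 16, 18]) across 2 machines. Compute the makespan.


Sort jobs in decreasing order (LPT): [19, 18, 16, 13, 11, 7, 5]
Assign each job to the least loaded machine:
  Machine 1: jobs [19, 13, 11], load = 43
  Machine 2: jobs [18, 16, 7, 5], load = 46
Makespan = max load = 46

46


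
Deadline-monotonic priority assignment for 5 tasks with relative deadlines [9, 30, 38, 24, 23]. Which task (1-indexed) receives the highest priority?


Sort tasks by relative deadline (ascending):
  Task 1: deadline = 9
  Task 5: deadline = 23
  Task 4: deadline = 24
  Task 2: deadline = 30
  Task 3: deadline = 38
Priority order (highest first): [1, 5, 4, 2, 3]
Highest priority task = 1

1


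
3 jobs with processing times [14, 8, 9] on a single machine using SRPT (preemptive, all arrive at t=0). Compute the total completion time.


Since all jobs arrive at t=0, SRPT equals SPT ordering.
SPT order: [8, 9, 14]
Completion times:
  Job 1: p=8, C=8
  Job 2: p=9, C=17
  Job 3: p=14, C=31
Total completion time = 8 + 17 + 31 = 56

56


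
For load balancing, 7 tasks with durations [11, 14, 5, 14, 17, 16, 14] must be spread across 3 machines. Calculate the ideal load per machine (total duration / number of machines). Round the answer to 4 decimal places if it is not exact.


Total processing time = 11 + 14 + 5 + 14 + 17 + 16 + 14 = 91
Number of machines = 3
Ideal balanced load = 91 / 3 = 30.3333

30.3333


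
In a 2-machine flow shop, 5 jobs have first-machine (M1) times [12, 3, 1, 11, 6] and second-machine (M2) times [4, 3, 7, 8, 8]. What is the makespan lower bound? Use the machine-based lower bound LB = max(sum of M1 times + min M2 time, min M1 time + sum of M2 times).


LB1 = sum(M1 times) + min(M2 times) = 33 + 3 = 36
LB2 = min(M1 times) + sum(M2 times) = 1 + 30 = 31
Lower bound = max(LB1, LB2) = max(36, 31) = 36

36


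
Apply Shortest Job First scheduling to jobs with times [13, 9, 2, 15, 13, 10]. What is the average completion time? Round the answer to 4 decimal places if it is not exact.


SJF order (ascending): [2, 9, 10, 13, 13, 15]
Completion times:
  Job 1: burst=2, C=2
  Job 2: burst=9, C=11
  Job 3: burst=10, C=21
  Job 4: burst=13, C=34
  Job 5: burst=13, C=47
  Job 6: burst=15, C=62
Average completion = 177/6 = 29.5

29.5


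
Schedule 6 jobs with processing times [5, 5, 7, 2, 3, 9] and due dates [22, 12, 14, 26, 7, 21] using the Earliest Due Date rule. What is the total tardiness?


Sort by due date (EDD order): [(3, 7), (5, 12), (7, 14), (9, 21), (5, 22), (2, 26)]
Compute completion times and tardiness:
  Job 1: p=3, d=7, C=3, tardiness=max(0,3-7)=0
  Job 2: p=5, d=12, C=8, tardiness=max(0,8-12)=0
  Job 3: p=7, d=14, C=15, tardiness=max(0,15-14)=1
  Job 4: p=9, d=21, C=24, tardiness=max(0,24-21)=3
  Job 5: p=5, d=22, C=29, tardiness=max(0,29-22)=7
  Job 6: p=2, d=26, C=31, tardiness=max(0,31-26)=5
Total tardiness = 16

16


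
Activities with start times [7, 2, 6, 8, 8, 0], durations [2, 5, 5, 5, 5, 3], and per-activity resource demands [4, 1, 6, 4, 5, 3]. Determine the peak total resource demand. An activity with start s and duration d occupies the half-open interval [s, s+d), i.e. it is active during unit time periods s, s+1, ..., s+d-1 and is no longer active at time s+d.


Each activity i is active on [start_i, start_i + duration_i).
Compute total resource usage per time slot:
  t=0: active resources = [3], total = 3
  t=1: active resources = [3], total = 3
  t=2: active resources = [1, 3], total = 4
  t=3: active resources = [1], total = 1
  t=4: active resources = [1], total = 1
  t=5: active resources = [1], total = 1
  t=6: active resources = [1, 6], total = 7
  t=7: active resources = [4, 6], total = 10
  t=8: active resources = [4, 6, 4, 5], total = 19
  t=9: active resources = [6, 4, 5], total = 15
  t=10: active resources = [6, 4, 5], total = 15
  t=11: active resources = [4, 5], total = 9
  t=12: active resources = [4, 5], total = 9
Peak resource demand = 19

19


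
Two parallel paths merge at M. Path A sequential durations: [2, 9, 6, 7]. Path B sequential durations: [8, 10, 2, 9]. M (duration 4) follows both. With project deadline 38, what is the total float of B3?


Forward pass: ES(B3) = sum of predecessors on chain B = 18
EF = ES + duration = 18 + 2 = 20
Backward pass: LF(M) = deadline = 38; LS(M) = 38 - 4 = 34
LF(B3) = LS(M) - sum(successors on chain B) = 34 - 9 = 25
LS = LF - duration = 25 - 2 = 23
Total float = LS - ES = 23 - 18 = 5

5


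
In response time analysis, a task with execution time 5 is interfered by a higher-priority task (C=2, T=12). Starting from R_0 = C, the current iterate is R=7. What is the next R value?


R_next = C + ceil(R_prev / T_hp) * C_hp
ceil(7 / 12) = ceil(0.5833) = 1
Interference = 1 * 2 = 2
R_next = 5 + 2 = 7
R_next = R_prev, so the iteration has converged (response time = 7).

7


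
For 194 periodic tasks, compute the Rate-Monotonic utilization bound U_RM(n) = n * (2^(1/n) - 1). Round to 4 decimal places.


Compute 2^(1/194) = 1.0035793141
Subtract 1: 1.0035793141 - 1 = 0.0035793141
Multiply by n: 194 * 0.0035793141 = 0.6943869354
Round to 4 dp: 0.6944

0.6944


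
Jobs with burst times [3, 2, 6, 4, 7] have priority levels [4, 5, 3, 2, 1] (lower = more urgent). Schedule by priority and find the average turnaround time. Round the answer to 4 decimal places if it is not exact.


Sort by priority (ascending = highest first):
Order: [(1, 7), (2, 4), (3, 6), (4, 3), (5, 2)]
Completion times:
  Priority 1, burst=7, C=7
  Priority 2, burst=4, C=11
  Priority 3, burst=6, C=17
  Priority 4, burst=3, C=20
  Priority 5, burst=2, C=22
Average turnaround = 77/5 = 15.4

15.4


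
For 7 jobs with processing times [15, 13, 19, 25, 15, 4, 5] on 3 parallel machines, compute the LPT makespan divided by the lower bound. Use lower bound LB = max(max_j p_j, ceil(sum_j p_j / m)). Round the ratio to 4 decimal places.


LPT order: [25, 19, 15, 15, 13, 5, 4]
Machine loads after assignment: [34, 32, 30]
LPT makespan = 34
Lower bound = max(max_job, ceil(total/3)) = max(25, 32) = 32
Ratio = 34 / 32 = 1.0625

1.0625


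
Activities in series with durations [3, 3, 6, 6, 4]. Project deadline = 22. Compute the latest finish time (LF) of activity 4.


LF(activity 4) = deadline - sum of successor durations
Successors: activities 5 through 5 with durations [4]
Sum of successor durations = 4
LF = 22 - 4 = 18

18


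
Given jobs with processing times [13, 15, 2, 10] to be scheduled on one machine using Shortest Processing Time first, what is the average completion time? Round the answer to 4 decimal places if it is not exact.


Sort jobs by processing time (SPT order): [2, 10, 13, 15]
Compute completion times sequentially:
  Job 1: processing = 2, completes at 2
  Job 2: processing = 10, completes at 12
  Job 3: processing = 13, completes at 25
  Job 4: processing = 15, completes at 40
Sum of completion times = 79
Average completion time = 79/4 = 19.75

19.75


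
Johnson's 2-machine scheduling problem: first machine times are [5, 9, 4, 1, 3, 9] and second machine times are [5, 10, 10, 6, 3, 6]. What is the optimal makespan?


Apply Johnson's rule:
  Group 1 (a <= b): [(4, 1, 6), (5, 3, 3), (3, 4, 10), (1, 5, 5), (2, 9, 10)]
  Group 2 (a > b): [(6, 9, 6)]
Optimal job order: [4, 5, 3, 1, 2, 6]
Schedule:
  Job 4: M1 done at 1, M2 done at 7
  Job 5: M1 done at 4, M2 done at 10
  Job 3: M1 done at 8, M2 done at 20
  Job 1: M1 done at 13, M2 done at 25
  Job 2: M1 done at 22, M2 done at 35
  Job 6: M1 done at 31, M2 done at 41
Makespan = 41

41


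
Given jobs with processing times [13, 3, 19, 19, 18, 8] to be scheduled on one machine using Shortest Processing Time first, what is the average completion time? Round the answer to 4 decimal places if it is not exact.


Sort jobs by processing time (SPT order): [3, 8, 13, 18, 19, 19]
Compute completion times sequentially:
  Job 1: processing = 3, completes at 3
  Job 2: processing = 8, completes at 11
  Job 3: processing = 13, completes at 24
  Job 4: processing = 18, completes at 42
  Job 5: processing = 19, completes at 61
  Job 6: processing = 19, completes at 80
Sum of completion times = 221
Average completion time = 221/6 = 36.8333

36.8333


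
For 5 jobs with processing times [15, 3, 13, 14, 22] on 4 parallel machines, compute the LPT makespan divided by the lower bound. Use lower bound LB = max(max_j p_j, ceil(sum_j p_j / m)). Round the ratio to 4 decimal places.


LPT order: [22, 15, 14, 13, 3]
Machine loads after assignment: [22, 15, 14, 16]
LPT makespan = 22
Lower bound = max(max_job, ceil(total/4)) = max(22, 17) = 22
Ratio = 22 / 22 = 1.0

1.0


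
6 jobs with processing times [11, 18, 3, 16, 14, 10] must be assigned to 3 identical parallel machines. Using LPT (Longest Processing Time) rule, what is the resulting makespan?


Sort jobs in decreasing order (LPT): [18, 16, 14, 11, 10, 3]
Assign each job to the least loaded machine:
  Machine 1: jobs [18, 3], load = 21
  Machine 2: jobs [16, 10], load = 26
  Machine 3: jobs [14, 11], load = 25
Makespan = max load = 26

26


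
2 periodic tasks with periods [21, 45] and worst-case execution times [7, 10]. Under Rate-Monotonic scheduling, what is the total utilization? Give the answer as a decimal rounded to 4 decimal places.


Compute individual utilizations (exact fractions):
  Task 1: C/T = 7/21 = 1/3 (approx. 0.3333)
  Task 2: C/T = 10/45 = 2/9 (approx. 0.2222)
Total utilization U = 1/3 + 2/9 = 5/9
Rounded to 4 decimal places: U = 0.5556
RM (Liu & Layland) bound for 2 tasks = 0.828427; compare with U = 5/9 (approx. 0.555556)
U <= bound, so schedulable by RM sufficient condition.

0.5556


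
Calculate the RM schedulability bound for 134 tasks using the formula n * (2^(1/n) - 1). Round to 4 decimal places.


Compute 2^(1/134) = 1.0051861419
Subtract 1: 1.0051861419 - 1 = 0.0051861419
Multiply by n: 134 * 0.0051861419 = 0.6949430146
Round to 4 dp: 0.6949

0.6949


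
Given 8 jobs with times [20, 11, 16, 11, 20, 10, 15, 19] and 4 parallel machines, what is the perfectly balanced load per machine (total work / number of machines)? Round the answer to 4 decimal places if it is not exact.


Total processing time = 20 + 11 + 16 + 11 + 20 + 10 + 15 + 19 = 122
Number of machines = 4
Ideal balanced load = 122 / 4 = 30.5

30.5


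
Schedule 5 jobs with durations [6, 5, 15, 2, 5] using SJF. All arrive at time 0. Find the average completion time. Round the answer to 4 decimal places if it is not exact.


SJF order (ascending): [2, 5, 5, 6, 15]
Completion times:
  Job 1: burst=2, C=2
  Job 2: burst=5, C=7
  Job 3: burst=5, C=12
  Job 4: burst=6, C=18
  Job 5: burst=15, C=33
Average completion = 72/5 = 14.4

14.4


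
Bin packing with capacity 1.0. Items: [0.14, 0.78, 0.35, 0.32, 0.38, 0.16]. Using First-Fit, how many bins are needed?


Place items sequentially using First-Fit:
  Item 0.14 -> new Bin 1
  Item 0.78 -> Bin 1 (now 0.92)
  Item 0.35 -> new Bin 2
  Item 0.32 -> Bin 2 (now 0.67)
  Item 0.38 -> new Bin 3
  Item 0.16 -> Bin 2 (now 0.83)
Total bins used = 3

3


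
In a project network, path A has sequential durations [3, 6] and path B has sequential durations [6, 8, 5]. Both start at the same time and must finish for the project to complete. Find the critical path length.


Path A total = 3 + 6 = 9
Path B total = 6 + 8 + 5 = 19
Critical path = longest path = max(9, 19) = 19

19


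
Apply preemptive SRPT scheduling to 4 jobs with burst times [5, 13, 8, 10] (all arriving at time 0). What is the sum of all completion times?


Since all jobs arrive at t=0, SRPT equals SPT ordering.
SPT order: [5, 8, 10, 13]
Completion times:
  Job 1: p=5, C=5
  Job 2: p=8, C=13
  Job 3: p=10, C=23
  Job 4: p=13, C=36
Total completion time = 5 + 13 + 23 + 36 = 77

77


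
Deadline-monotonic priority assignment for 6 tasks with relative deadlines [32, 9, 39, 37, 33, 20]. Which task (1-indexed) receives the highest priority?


Sort tasks by relative deadline (ascending):
  Task 2: deadline = 9
  Task 6: deadline = 20
  Task 1: deadline = 32
  Task 5: deadline = 33
  Task 4: deadline = 37
  Task 3: deadline = 39
Priority order (highest first): [2, 6, 1, 5, 4, 3]
Highest priority task = 2

2


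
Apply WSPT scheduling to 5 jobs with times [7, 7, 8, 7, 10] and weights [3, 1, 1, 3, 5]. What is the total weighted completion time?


Compute p/w ratios and sort ascending (WSPT): [(10, 5), (7, 3), (7, 3), (7, 1), (8, 1)]
Compute weighted completion times:
  Job (p=10,w=5): C=10, w*C=5*10=50
  Job (p=7,w=3): C=17, w*C=3*17=51
  Job (p=7,w=3): C=24, w*C=3*24=72
  Job (p=7,w=1): C=31, w*C=1*31=31
  Job (p=8,w=1): C=39, w*C=1*39=39
Total weighted completion time = 243

243


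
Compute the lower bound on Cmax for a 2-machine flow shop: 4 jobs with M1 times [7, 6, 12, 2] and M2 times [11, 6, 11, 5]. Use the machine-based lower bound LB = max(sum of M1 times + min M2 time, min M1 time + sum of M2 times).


LB1 = sum(M1 times) + min(M2 times) = 27 + 5 = 32
LB2 = min(M1 times) + sum(M2 times) = 2 + 33 = 35
Lower bound = max(LB1, LB2) = max(32, 35) = 35

35


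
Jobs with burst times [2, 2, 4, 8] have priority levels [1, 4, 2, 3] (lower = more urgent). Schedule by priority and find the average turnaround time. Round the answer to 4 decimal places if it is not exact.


Sort by priority (ascending = highest first):
Order: [(1, 2), (2, 4), (3, 8), (4, 2)]
Completion times:
  Priority 1, burst=2, C=2
  Priority 2, burst=4, C=6
  Priority 3, burst=8, C=14
  Priority 4, burst=2, C=16
Average turnaround = 38/4 = 9.5

9.5


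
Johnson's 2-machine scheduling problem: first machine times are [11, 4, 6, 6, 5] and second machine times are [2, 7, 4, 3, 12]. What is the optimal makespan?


Apply Johnson's rule:
  Group 1 (a <= b): [(2, 4, 7), (5, 5, 12)]
  Group 2 (a > b): [(3, 6, 4), (4, 6, 3), (1, 11, 2)]
Optimal job order: [2, 5, 3, 4, 1]
Schedule:
  Job 2: M1 done at 4, M2 done at 11
  Job 5: M1 done at 9, M2 done at 23
  Job 3: M1 done at 15, M2 done at 27
  Job 4: M1 done at 21, M2 done at 30
  Job 1: M1 done at 32, M2 done at 34
Makespan = 34

34


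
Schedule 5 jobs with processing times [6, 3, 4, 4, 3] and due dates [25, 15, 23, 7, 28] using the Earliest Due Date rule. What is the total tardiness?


Sort by due date (EDD order): [(4, 7), (3, 15), (4, 23), (6, 25), (3, 28)]
Compute completion times and tardiness:
  Job 1: p=4, d=7, C=4, tardiness=max(0,4-7)=0
  Job 2: p=3, d=15, C=7, tardiness=max(0,7-15)=0
  Job 3: p=4, d=23, C=11, tardiness=max(0,11-23)=0
  Job 4: p=6, d=25, C=17, tardiness=max(0,17-25)=0
  Job 5: p=3, d=28, C=20, tardiness=max(0,20-28)=0
Total tardiness = 0

0


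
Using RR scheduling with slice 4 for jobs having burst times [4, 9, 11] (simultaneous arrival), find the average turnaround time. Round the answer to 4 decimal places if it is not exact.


Time quantum = 4
Execution trace:
  J1 runs 4 units, time = 4
  J2 runs 4 units, time = 8
  J3 runs 4 units, time = 12
  J2 runs 4 units, time = 16
  J3 runs 4 units, time = 20
  J2 runs 1 units, time = 21
  J3 runs 3 units, time = 24
Finish times: [4, 21, 24]
Average turnaround = 49/3 = 16.3333

16.3333


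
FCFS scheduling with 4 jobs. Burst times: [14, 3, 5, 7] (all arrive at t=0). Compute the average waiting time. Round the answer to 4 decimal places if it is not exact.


FCFS order (as given): [14, 3, 5, 7]
Waiting times:
  Job 1: wait = 0
  Job 2: wait = 14
  Job 3: wait = 17
  Job 4: wait = 22
Sum of waiting times = 53
Average waiting time = 53/4 = 13.25

13.25


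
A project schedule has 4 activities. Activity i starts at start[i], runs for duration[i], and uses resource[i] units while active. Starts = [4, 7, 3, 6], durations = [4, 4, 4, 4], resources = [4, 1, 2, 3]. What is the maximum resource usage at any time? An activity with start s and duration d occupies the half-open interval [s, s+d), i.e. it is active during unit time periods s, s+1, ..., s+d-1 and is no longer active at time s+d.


Each activity i is active on [start_i, start_i + duration_i).
Compute total resource usage per time slot:
  t=0: active resources = [], total = 0
  t=1: active resources = [], total = 0
  t=2: active resources = [], total = 0
  t=3: active resources = [2], total = 2
  t=4: active resources = [4, 2], total = 6
  t=5: active resources = [4, 2], total = 6
  t=6: active resources = [4, 2, 3], total = 9
  t=7: active resources = [4, 1, 3], total = 8
  t=8: active resources = [1, 3], total = 4
  t=9: active resources = [1, 3], total = 4
  t=10: active resources = [1], total = 1
Peak resource demand = 9

9


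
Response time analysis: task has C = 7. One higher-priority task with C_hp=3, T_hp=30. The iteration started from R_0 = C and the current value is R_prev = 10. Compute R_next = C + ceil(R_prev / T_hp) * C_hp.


R_next = C + ceil(R_prev / T_hp) * C_hp
ceil(10 / 30) = ceil(0.3333) = 1
Interference = 1 * 3 = 3
R_next = 7 + 3 = 10
R_next = R_prev, so the iteration has converged (response time = 10).

10


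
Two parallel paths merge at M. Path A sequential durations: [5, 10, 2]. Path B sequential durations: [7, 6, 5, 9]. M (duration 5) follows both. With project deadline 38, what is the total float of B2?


Forward pass: ES(B2) = sum of predecessors on chain B = 7
EF = ES + duration = 7 + 6 = 13
Backward pass: LF(M) = deadline = 38; LS(M) = 38 - 5 = 33
LF(B2) = LS(M) - sum(successors on chain B) = 33 - 14 = 19
LS = LF - duration = 19 - 6 = 13
Total float = LS - ES = 13 - 7 = 6

6


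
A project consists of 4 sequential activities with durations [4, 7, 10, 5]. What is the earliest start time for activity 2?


Activity 2 starts after activities 1 through 1 complete.
Predecessor durations: [4]
ES = 4 = 4

4


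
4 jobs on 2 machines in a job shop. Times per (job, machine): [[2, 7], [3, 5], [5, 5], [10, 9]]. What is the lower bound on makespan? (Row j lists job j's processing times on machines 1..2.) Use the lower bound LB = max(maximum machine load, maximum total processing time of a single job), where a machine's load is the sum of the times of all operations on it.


Machine loads:
  Machine 1: 2 + 3 + 5 + 10 = 20
  Machine 2: 7 + 5 + 5 + 9 = 26
Max machine load = 26
Job totals:
  Job 1: 9
  Job 2: 8
  Job 3: 10
  Job 4: 19
Max job total = 19
Lower bound = max(26, 19) = 26

26


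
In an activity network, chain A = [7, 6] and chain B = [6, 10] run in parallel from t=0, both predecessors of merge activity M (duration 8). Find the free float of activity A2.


ES(A2) = sum of predecessors on chain A = 7
EF(A2) = ES + duration = 7 + 6 = 13
Successor of A2 is M. ES(M) = max(sum(A), sum(B)) = max(13, 16) = 16
Free float = ES(successor) - EF(current) = 16 - 13 = 3

3


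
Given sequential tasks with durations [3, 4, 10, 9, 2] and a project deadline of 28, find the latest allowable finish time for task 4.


LF(activity 4) = deadline - sum of successor durations
Successors: activities 5 through 5 with durations [2]
Sum of successor durations = 2
LF = 28 - 2 = 26

26


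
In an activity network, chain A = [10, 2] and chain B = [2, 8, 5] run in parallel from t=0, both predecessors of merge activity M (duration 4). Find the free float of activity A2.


ES(A2) = sum of predecessors on chain A = 10
EF(A2) = ES + duration = 10 + 2 = 12
Successor of A2 is M. ES(M) = max(sum(A), sum(B)) = max(12, 15) = 15
Free float = ES(successor) - EF(current) = 15 - 12 = 3

3


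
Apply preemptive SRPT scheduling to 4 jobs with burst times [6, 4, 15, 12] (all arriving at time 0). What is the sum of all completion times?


Since all jobs arrive at t=0, SRPT equals SPT ordering.
SPT order: [4, 6, 12, 15]
Completion times:
  Job 1: p=4, C=4
  Job 2: p=6, C=10
  Job 3: p=12, C=22
  Job 4: p=15, C=37
Total completion time = 4 + 10 + 22 + 37 = 73

73


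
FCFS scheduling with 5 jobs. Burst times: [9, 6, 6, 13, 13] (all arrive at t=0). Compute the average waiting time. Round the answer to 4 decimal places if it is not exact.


FCFS order (as given): [9, 6, 6, 13, 13]
Waiting times:
  Job 1: wait = 0
  Job 2: wait = 9
  Job 3: wait = 15
  Job 4: wait = 21
  Job 5: wait = 34
Sum of waiting times = 79
Average waiting time = 79/5 = 15.8

15.8


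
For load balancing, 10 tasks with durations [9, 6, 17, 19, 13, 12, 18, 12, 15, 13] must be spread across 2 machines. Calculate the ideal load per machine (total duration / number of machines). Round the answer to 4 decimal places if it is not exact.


Total processing time = 9 + 6 + 17 + 19 + 13 + 12 + 18 + 12 + 15 + 13 = 134
Number of machines = 2
Ideal balanced load = 134 / 2 = 67.0

67.0


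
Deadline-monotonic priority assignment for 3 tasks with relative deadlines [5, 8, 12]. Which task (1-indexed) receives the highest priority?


Sort tasks by relative deadline (ascending):
  Task 1: deadline = 5
  Task 2: deadline = 8
  Task 3: deadline = 12
Priority order (highest first): [1, 2, 3]
Highest priority task = 1

1


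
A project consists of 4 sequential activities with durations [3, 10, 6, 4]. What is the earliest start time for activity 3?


Activity 3 starts after activities 1 through 2 complete.
Predecessor durations: [3, 10]
ES = 3 + 10 = 13

13


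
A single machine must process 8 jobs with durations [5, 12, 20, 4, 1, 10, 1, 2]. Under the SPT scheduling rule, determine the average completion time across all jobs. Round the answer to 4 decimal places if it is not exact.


Sort jobs by processing time (SPT order): [1, 1, 2, 4, 5, 10, 12, 20]
Compute completion times sequentially:
  Job 1: processing = 1, completes at 1
  Job 2: processing = 1, completes at 2
  Job 3: processing = 2, completes at 4
  Job 4: processing = 4, completes at 8
  Job 5: processing = 5, completes at 13
  Job 6: processing = 10, completes at 23
  Job 7: processing = 12, completes at 35
  Job 8: processing = 20, completes at 55
Sum of completion times = 141
Average completion time = 141/8 = 17.625

17.625


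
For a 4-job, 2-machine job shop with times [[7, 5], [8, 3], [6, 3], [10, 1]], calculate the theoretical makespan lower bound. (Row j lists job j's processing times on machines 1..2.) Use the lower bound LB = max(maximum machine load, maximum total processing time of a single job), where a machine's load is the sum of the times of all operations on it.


Machine loads:
  Machine 1: 7 + 8 + 6 + 10 = 31
  Machine 2: 5 + 3 + 3 + 1 = 12
Max machine load = 31
Job totals:
  Job 1: 12
  Job 2: 11
  Job 3: 9
  Job 4: 11
Max job total = 12
Lower bound = max(31, 12) = 31

31


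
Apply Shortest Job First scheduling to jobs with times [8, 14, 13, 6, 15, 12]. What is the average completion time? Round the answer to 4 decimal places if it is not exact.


SJF order (ascending): [6, 8, 12, 13, 14, 15]
Completion times:
  Job 1: burst=6, C=6
  Job 2: burst=8, C=14
  Job 3: burst=12, C=26
  Job 4: burst=13, C=39
  Job 5: burst=14, C=53
  Job 6: burst=15, C=68
Average completion = 206/6 = 34.3333

34.3333


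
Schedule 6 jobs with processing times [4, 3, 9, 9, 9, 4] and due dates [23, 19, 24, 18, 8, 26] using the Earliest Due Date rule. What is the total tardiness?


Sort by due date (EDD order): [(9, 8), (9, 18), (3, 19), (4, 23), (9, 24), (4, 26)]
Compute completion times and tardiness:
  Job 1: p=9, d=8, C=9, tardiness=max(0,9-8)=1
  Job 2: p=9, d=18, C=18, tardiness=max(0,18-18)=0
  Job 3: p=3, d=19, C=21, tardiness=max(0,21-19)=2
  Job 4: p=4, d=23, C=25, tardiness=max(0,25-23)=2
  Job 5: p=9, d=24, C=34, tardiness=max(0,34-24)=10
  Job 6: p=4, d=26, C=38, tardiness=max(0,38-26)=12
Total tardiness = 27

27


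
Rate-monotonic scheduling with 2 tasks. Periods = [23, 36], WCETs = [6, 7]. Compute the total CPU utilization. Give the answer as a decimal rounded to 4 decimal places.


Compute individual utilizations (exact fractions):
  Task 1: C/T = 6/23 (approx. 0.2609)
  Task 2: C/T = 7/36 (approx. 0.1944)
Total utilization U = 6/23 + 7/36 = 377/828
Rounded to 4 decimal places: U = 0.4553
RM (Liu & Layland) bound for 2 tasks = 0.828427; compare with U = 377/828 (approx. 0.455314)
U <= bound, so schedulable by RM sufficient condition.

0.4553


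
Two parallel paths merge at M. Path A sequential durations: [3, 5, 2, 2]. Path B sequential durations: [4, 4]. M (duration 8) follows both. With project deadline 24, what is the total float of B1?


Forward pass: ES(B1) = sum of predecessors on chain B = 0
EF = ES + duration = 0 + 4 = 4
Backward pass: LF(M) = deadline = 24; LS(M) = 24 - 8 = 16
LF(B1) = LS(M) - sum(successors on chain B) = 16 - 4 = 12
LS = LF - duration = 12 - 4 = 8
Total float = LS - ES = 8 - 0 = 8

8


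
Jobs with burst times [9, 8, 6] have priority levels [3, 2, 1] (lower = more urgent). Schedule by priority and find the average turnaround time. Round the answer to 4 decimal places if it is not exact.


Sort by priority (ascending = highest first):
Order: [(1, 6), (2, 8), (3, 9)]
Completion times:
  Priority 1, burst=6, C=6
  Priority 2, burst=8, C=14
  Priority 3, burst=9, C=23
Average turnaround = 43/3 = 14.3333

14.3333


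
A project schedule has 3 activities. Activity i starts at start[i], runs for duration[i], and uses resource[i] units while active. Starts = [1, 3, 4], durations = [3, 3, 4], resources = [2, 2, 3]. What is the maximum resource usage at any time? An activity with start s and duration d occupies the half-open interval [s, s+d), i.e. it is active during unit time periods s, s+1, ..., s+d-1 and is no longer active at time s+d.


Each activity i is active on [start_i, start_i + duration_i).
Compute total resource usage per time slot:
  t=0: active resources = [], total = 0
  t=1: active resources = [2], total = 2
  t=2: active resources = [2], total = 2
  t=3: active resources = [2, 2], total = 4
  t=4: active resources = [2, 3], total = 5
  t=5: active resources = [2, 3], total = 5
  t=6: active resources = [3], total = 3
  t=7: active resources = [3], total = 3
Peak resource demand = 5

5


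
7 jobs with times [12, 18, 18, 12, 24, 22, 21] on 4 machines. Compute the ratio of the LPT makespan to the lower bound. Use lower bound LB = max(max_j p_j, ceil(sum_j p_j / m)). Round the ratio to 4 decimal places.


LPT order: [24, 22, 21, 18, 18, 12, 12]
Machine loads after assignment: [24, 34, 33, 36]
LPT makespan = 36
Lower bound = max(max_job, ceil(total/4)) = max(24, 32) = 32
Ratio = 36 / 32 = 1.125

1.125


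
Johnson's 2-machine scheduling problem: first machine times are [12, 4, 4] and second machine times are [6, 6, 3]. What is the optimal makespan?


Apply Johnson's rule:
  Group 1 (a <= b): [(2, 4, 6)]
  Group 2 (a > b): [(1, 12, 6), (3, 4, 3)]
Optimal job order: [2, 1, 3]
Schedule:
  Job 2: M1 done at 4, M2 done at 10
  Job 1: M1 done at 16, M2 done at 22
  Job 3: M1 done at 20, M2 done at 25
Makespan = 25

25


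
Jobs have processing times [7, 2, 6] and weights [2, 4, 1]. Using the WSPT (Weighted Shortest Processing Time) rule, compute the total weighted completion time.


Compute p/w ratios and sort ascending (WSPT): [(2, 4), (7, 2), (6, 1)]
Compute weighted completion times:
  Job (p=2,w=4): C=2, w*C=4*2=8
  Job (p=7,w=2): C=9, w*C=2*9=18
  Job (p=6,w=1): C=15, w*C=1*15=15
Total weighted completion time = 41

41


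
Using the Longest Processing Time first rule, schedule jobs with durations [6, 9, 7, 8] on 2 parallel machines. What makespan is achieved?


Sort jobs in decreasing order (LPT): [9, 8, 7, 6]
Assign each job to the least loaded machine:
  Machine 1: jobs [9, 6], load = 15
  Machine 2: jobs [8, 7], load = 15
Makespan = max load = 15

15


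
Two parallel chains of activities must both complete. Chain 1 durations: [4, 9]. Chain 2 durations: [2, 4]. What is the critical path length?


Path A total = 4 + 9 = 13
Path B total = 2 + 4 = 6
Critical path = longest path = max(13, 6) = 13

13


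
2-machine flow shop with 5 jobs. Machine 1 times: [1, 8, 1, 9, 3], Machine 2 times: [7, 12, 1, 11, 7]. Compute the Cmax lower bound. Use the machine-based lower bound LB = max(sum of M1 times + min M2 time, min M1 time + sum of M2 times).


LB1 = sum(M1 times) + min(M2 times) = 22 + 1 = 23
LB2 = min(M1 times) + sum(M2 times) = 1 + 38 = 39
Lower bound = max(LB1, LB2) = max(23, 39) = 39

39


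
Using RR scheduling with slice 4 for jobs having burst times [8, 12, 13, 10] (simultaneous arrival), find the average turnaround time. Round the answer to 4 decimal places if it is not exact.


Time quantum = 4
Execution trace:
  J1 runs 4 units, time = 4
  J2 runs 4 units, time = 8
  J3 runs 4 units, time = 12
  J4 runs 4 units, time = 16
  J1 runs 4 units, time = 20
  J2 runs 4 units, time = 24
  J3 runs 4 units, time = 28
  J4 runs 4 units, time = 32
  J2 runs 4 units, time = 36
  J3 runs 4 units, time = 40
  J4 runs 2 units, time = 42
  J3 runs 1 units, time = 43
Finish times: [20, 36, 43, 42]
Average turnaround = 141/4 = 35.25

35.25


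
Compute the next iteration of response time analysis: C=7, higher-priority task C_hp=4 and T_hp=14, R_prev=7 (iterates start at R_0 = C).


R_next = C + ceil(R_prev / T_hp) * C_hp
ceil(7 / 14) = ceil(0.5) = 1
Interference = 1 * 4 = 4
R_next = 7 + 4 = 11

11


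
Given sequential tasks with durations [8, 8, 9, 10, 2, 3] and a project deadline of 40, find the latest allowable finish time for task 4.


LF(activity 4) = deadline - sum of successor durations
Successors: activities 5 through 6 with durations [2, 3]
Sum of successor durations = 5
LF = 40 - 5 = 35

35


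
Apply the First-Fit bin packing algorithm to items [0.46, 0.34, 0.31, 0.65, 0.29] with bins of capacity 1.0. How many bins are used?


Place items sequentially using First-Fit:
  Item 0.46 -> new Bin 1
  Item 0.34 -> Bin 1 (now 0.8)
  Item 0.31 -> new Bin 2
  Item 0.65 -> Bin 2 (now 0.96)
  Item 0.29 -> new Bin 3
Total bins used = 3

3


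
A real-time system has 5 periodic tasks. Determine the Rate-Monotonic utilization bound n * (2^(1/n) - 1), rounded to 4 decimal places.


Compute 2^(1/5) = 1.1486983550
Subtract 1: 1.1486983550 - 1 = 0.1486983550
Multiply by n: 5 * 0.1486983550 = 0.7434917750
Round to 4 dp: 0.7435

0.7435


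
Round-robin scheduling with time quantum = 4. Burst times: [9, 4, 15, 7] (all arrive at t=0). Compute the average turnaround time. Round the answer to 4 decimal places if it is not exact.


Time quantum = 4
Execution trace:
  J1 runs 4 units, time = 4
  J2 runs 4 units, time = 8
  J3 runs 4 units, time = 12
  J4 runs 4 units, time = 16
  J1 runs 4 units, time = 20
  J3 runs 4 units, time = 24
  J4 runs 3 units, time = 27
  J1 runs 1 units, time = 28
  J3 runs 4 units, time = 32
  J3 runs 3 units, time = 35
Finish times: [28, 8, 35, 27]
Average turnaround = 98/4 = 24.5

24.5


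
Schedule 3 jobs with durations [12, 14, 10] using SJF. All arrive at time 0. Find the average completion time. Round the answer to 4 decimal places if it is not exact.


SJF order (ascending): [10, 12, 14]
Completion times:
  Job 1: burst=10, C=10
  Job 2: burst=12, C=22
  Job 3: burst=14, C=36
Average completion = 68/3 = 22.6667

22.6667


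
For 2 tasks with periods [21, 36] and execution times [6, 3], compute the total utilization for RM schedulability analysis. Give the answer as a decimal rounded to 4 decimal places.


Compute individual utilizations (exact fractions):
  Task 1: C/T = 6/21 = 2/7 (approx. 0.2857)
  Task 2: C/T = 3/36 = 1/12 (approx. 0.0833)
Total utilization U = 2/7 + 1/12 = 31/84
Rounded to 4 decimal places: U = 0.3690
RM (Liu & Layland) bound for 2 tasks = 0.828427; compare with U = 31/84 (approx. 0.369048)
U <= bound, so schedulable by RM sufficient condition.

0.3690


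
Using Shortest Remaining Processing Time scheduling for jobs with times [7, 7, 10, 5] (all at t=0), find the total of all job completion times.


Since all jobs arrive at t=0, SRPT equals SPT ordering.
SPT order: [5, 7, 7, 10]
Completion times:
  Job 1: p=5, C=5
  Job 2: p=7, C=12
  Job 3: p=7, C=19
  Job 4: p=10, C=29
Total completion time = 5 + 12 + 19 + 29 = 65

65


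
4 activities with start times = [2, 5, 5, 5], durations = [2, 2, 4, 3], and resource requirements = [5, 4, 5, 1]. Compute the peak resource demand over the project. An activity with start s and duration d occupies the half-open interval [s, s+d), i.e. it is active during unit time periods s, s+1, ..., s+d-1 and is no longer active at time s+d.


Each activity i is active on [start_i, start_i + duration_i).
Compute total resource usage per time slot:
  t=0: active resources = [], total = 0
  t=1: active resources = [], total = 0
  t=2: active resources = [5], total = 5
  t=3: active resources = [5], total = 5
  t=4: active resources = [], total = 0
  t=5: active resources = [4, 5, 1], total = 10
  t=6: active resources = [4, 5, 1], total = 10
  t=7: active resources = [5, 1], total = 6
  t=8: active resources = [5], total = 5
Peak resource demand = 10

10


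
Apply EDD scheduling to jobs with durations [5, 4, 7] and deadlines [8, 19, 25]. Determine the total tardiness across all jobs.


Sort by due date (EDD order): [(5, 8), (4, 19), (7, 25)]
Compute completion times and tardiness:
  Job 1: p=5, d=8, C=5, tardiness=max(0,5-8)=0
  Job 2: p=4, d=19, C=9, tardiness=max(0,9-19)=0
  Job 3: p=7, d=25, C=16, tardiness=max(0,16-25)=0
Total tardiness = 0

0


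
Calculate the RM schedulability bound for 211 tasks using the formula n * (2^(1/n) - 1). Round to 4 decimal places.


Compute 2^(1/211) = 1.0032904594
Subtract 1: 1.0032904594 - 1 = 0.0032904594
Multiply by n: 211 * 0.0032904594 = 0.6942869334
Round to 4 dp: 0.6943

0.6943


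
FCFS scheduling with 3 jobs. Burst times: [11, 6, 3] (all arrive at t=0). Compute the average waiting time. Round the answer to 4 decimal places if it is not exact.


FCFS order (as given): [11, 6, 3]
Waiting times:
  Job 1: wait = 0
  Job 2: wait = 11
  Job 3: wait = 17
Sum of waiting times = 28
Average waiting time = 28/3 = 9.3333

9.3333


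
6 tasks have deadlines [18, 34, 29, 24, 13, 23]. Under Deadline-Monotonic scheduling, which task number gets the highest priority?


Sort tasks by relative deadline (ascending):
  Task 5: deadline = 13
  Task 1: deadline = 18
  Task 6: deadline = 23
  Task 4: deadline = 24
  Task 3: deadline = 29
  Task 2: deadline = 34
Priority order (highest first): [5, 1, 6, 4, 3, 2]
Highest priority task = 5

5


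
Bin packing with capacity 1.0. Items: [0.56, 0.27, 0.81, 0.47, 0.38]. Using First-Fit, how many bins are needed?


Place items sequentially using First-Fit:
  Item 0.56 -> new Bin 1
  Item 0.27 -> Bin 1 (now 0.83)
  Item 0.81 -> new Bin 2
  Item 0.47 -> new Bin 3
  Item 0.38 -> Bin 3 (now 0.85)
Total bins used = 3

3


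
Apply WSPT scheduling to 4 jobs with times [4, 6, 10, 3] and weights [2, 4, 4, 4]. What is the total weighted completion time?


Compute p/w ratios and sort ascending (WSPT): [(3, 4), (6, 4), (4, 2), (10, 4)]
Compute weighted completion times:
  Job (p=3,w=4): C=3, w*C=4*3=12
  Job (p=6,w=4): C=9, w*C=4*9=36
  Job (p=4,w=2): C=13, w*C=2*13=26
  Job (p=10,w=4): C=23, w*C=4*23=92
Total weighted completion time = 166

166


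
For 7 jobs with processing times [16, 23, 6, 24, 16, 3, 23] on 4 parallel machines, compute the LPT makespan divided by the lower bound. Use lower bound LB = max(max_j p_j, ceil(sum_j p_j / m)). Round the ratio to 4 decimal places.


LPT order: [24, 23, 23, 16, 16, 6, 3]
Machine loads after assignment: [24, 29, 26, 32]
LPT makespan = 32
Lower bound = max(max_job, ceil(total/4)) = max(24, 28) = 28
Ratio = 32 / 28 = 1.1429

1.1429


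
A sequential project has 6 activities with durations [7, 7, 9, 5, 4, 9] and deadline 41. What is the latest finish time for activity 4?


LF(activity 4) = deadline - sum of successor durations
Successors: activities 5 through 6 with durations [4, 9]
Sum of successor durations = 13
LF = 41 - 13 = 28

28


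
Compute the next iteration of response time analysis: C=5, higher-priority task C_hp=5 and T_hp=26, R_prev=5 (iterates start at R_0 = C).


R_next = C + ceil(R_prev / T_hp) * C_hp
ceil(5 / 26) = ceil(0.1923) = 1
Interference = 1 * 5 = 5
R_next = 5 + 5 = 10

10


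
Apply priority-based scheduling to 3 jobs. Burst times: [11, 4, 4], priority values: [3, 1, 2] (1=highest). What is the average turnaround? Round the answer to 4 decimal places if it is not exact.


Sort by priority (ascending = highest first):
Order: [(1, 4), (2, 4), (3, 11)]
Completion times:
  Priority 1, burst=4, C=4
  Priority 2, burst=4, C=8
  Priority 3, burst=11, C=19
Average turnaround = 31/3 = 10.3333

10.3333


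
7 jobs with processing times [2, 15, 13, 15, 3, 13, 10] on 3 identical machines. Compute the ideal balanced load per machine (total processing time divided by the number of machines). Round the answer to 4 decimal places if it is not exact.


Total processing time = 2 + 15 + 13 + 15 + 3 + 13 + 10 = 71
Number of machines = 3
Ideal balanced load = 71 / 3 = 23.6667

23.6667
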